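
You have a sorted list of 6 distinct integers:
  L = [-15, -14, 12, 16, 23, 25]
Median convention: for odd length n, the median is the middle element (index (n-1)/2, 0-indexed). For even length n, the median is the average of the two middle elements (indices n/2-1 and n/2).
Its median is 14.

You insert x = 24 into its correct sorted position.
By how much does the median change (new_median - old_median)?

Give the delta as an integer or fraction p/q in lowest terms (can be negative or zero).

Old median = 14
After inserting x = 24: new sorted = [-15, -14, 12, 16, 23, 24, 25]
New median = 16
Delta = 16 - 14 = 2

Answer: 2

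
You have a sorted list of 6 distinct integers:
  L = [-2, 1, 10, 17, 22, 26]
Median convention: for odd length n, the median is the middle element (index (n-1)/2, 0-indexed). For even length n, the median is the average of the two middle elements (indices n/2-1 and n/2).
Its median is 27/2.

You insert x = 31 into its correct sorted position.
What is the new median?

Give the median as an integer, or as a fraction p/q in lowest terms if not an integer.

Old list (sorted, length 6): [-2, 1, 10, 17, 22, 26]
Old median = 27/2
Insert x = 31
Old length even (6). Middle pair: indices 2,3 = 10,17.
New length odd (7). New median = single middle element.
x = 31: 6 elements are < x, 0 elements are > x.
New sorted list: [-2, 1, 10, 17, 22, 26, 31]
New median = 17

Answer: 17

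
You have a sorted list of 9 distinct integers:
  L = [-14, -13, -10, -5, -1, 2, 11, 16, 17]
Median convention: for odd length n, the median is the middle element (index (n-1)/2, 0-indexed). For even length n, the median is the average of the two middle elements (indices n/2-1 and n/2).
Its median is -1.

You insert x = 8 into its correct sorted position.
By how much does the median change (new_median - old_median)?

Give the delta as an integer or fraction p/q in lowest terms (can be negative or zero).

Answer: 3/2

Derivation:
Old median = -1
After inserting x = 8: new sorted = [-14, -13, -10, -5, -1, 2, 8, 11, 16, 17]
New median = 1/2
Delta = 1/2 - -1 = 3/2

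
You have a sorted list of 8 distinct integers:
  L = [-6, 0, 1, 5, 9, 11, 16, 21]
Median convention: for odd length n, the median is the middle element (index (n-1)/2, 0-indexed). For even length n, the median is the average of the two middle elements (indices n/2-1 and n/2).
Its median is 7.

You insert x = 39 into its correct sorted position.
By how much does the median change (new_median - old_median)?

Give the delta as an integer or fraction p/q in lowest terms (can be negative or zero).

Old median = 7
After inserting x = 39: new sorted = [-6, 0, 1, 5, 9, 11, 16, 21, 39]
New median = 9
Delta = 9 - 7 = 2

Answer: 2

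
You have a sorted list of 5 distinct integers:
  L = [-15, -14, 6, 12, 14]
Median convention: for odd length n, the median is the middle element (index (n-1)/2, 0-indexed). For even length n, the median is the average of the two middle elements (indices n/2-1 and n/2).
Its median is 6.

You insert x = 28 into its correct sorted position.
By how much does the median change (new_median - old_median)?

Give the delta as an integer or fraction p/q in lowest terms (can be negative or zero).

Old median = 6
After inserting x = 28: new sorted = [-15, -14, 6, 12, 14, 28]
New median = 9
Delta = 9 - 6 = 3

Answer: 3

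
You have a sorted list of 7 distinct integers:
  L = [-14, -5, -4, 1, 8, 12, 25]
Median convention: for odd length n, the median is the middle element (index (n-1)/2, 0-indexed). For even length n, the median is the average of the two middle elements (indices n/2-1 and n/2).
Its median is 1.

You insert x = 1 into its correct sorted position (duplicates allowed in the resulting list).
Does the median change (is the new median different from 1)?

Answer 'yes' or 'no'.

Answer: no

Derivation:
Old median = 1
Insert x = 1
New median = 1
Changed? no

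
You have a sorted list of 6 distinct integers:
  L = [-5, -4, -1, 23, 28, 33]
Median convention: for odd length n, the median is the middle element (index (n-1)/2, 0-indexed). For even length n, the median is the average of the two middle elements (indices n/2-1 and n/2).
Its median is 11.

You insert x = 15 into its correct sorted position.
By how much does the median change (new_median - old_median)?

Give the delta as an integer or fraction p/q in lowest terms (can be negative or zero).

Old median = 11
After inserting x = 15: new sorted = [-5, -4, -1, 15, 23, 28, 33]
New median = 15
Delta = 15 - 11 = 4

Answer: 4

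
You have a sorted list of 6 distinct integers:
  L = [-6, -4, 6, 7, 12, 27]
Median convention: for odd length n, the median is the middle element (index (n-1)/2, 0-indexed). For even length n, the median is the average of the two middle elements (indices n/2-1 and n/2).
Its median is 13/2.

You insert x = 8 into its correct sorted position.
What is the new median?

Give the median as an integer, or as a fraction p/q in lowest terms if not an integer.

Answer: 7

Derivation:
Old list (sorted, length 6): [-6, -4, 6, 7, 12, 27]
Old median = 13/2
Insert x = 8
Old length even (6). Middle pair: indices 2,3 = 6,7.
New length odd (7). New median = single middle element.
x = 8: 4 elements are < x, 2 elements are > x.
New sorted list: [-6, -4, 6, 7, 8, 12, 27]
New median = 7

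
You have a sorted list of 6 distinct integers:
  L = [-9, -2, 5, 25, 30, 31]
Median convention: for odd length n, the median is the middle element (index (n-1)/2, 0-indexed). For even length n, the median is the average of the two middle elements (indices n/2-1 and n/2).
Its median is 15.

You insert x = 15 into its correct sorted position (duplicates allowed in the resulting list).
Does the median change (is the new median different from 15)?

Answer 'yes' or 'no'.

Old median = 15
Insert x = 15
New median = 15
Changed? no

Answer: no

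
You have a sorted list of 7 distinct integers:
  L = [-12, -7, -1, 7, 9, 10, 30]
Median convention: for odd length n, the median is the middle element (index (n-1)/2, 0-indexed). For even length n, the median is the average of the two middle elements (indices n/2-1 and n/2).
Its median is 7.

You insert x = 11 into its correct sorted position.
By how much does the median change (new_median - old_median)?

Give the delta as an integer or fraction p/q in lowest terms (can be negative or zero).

Old median = 7
After inserting x = 11: new sorted = [-12, -7, -1, 7, 9, 10, 11, 30]
New median = 8
Delta = 8 - 7 = 1

Answer: 1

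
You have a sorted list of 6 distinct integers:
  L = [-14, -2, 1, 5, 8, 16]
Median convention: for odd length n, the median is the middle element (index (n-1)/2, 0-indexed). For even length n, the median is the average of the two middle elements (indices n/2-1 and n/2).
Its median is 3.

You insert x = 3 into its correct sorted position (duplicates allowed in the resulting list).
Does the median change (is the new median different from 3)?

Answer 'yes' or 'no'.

Old median = 3
Insert x = 3
New median = 3
Changed? no

Answer: no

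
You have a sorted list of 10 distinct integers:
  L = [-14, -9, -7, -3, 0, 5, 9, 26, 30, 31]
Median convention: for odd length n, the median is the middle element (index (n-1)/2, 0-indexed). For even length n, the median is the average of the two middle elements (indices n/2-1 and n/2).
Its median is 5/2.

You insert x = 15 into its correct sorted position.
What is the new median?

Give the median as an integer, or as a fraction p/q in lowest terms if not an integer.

Answer: 5

Derivation:
Old list (sorted, length 10): [-14, -9, -7, -3, 0, 5, 9, 26, 30, 31]
Old median = 5/2
Insert x = 15
Old length even (10). Middle pair: indices 4,5 = 0,5.
New length odd (11). New median = single middle element.
x = 15: 7 elements are < x, 3 elements are > x.
New sorted list: [-14, -9, -7, -3, 0, 5, 9, 15, 26, 30, 31]
New median = 5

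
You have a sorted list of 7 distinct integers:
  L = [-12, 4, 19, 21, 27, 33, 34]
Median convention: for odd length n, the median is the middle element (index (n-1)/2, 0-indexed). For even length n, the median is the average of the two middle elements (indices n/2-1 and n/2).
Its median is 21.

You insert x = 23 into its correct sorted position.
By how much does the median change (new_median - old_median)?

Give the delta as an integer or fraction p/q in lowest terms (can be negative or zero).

Answer: 1

Derivation:
Old median = 21
After inserting x = 23: new sorted = [-12, 4, 19, 21, 23, 27, 33, 34]
New median = 22
Delta = 22 - 21 = 1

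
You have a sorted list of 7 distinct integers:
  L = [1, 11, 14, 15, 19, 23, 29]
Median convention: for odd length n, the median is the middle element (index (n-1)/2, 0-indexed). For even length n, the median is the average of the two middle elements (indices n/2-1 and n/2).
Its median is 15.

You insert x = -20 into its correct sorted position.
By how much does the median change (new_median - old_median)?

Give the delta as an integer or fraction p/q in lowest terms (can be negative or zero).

Old median = 15
After inserting x = -20: new sorted = [-20, 1, 11, 14, 15, 19, 23, 29]
New median = 29/2
Delta = 29/2 - 15 = -1/2

Answer: -1/2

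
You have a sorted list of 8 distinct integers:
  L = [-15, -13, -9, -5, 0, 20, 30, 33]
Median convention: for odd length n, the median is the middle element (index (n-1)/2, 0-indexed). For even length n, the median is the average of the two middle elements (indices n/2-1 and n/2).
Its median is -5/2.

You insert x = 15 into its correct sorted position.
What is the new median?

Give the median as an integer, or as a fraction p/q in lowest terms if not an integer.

Old list (sorted, length 8): [-15, -13, -9, -5, 0, 20, 30, 33]
Old median = -5/2
Insert x = 15
Old length even (8). Middle pair: indices 3,4 = -5,0.
New length odd (9). New median = single middle element.
x = 15: 5 elements are < x, 3 elements are > x.
New sorted list: [-15, -13, -9, -5, 0, 15, 20, 30, 33]
New median = 0

Answer: 0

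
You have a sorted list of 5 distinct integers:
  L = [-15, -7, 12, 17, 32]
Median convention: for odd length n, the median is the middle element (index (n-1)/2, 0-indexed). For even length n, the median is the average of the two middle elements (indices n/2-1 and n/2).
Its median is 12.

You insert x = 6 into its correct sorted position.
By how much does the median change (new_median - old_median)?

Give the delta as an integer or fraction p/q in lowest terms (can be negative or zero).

Old median = 12
After inserting x = 6: new sorted = [-15, -7, 6, 12, 17, 32]
New median = 9
Delta = 9 - 12 = -3

Answer: -3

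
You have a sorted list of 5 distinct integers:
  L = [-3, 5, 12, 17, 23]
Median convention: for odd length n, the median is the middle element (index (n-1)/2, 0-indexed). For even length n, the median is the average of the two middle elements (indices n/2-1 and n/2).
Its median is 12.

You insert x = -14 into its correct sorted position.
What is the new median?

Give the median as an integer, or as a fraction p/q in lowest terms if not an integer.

Old list (sorted, length 5): [-3, 5, 12, 17, 23]
Old median = 12
Insert x = -14
Old length odd (5). Middle was index 2 = 12.
New length even (6). New median = avg of two middle elements.
x = -14: 0 elements are < x, 5 elements are > x.
New sorted list: [-14, -3, 5, 12, 17, 23]
New median = 17/2

Answer: 17/2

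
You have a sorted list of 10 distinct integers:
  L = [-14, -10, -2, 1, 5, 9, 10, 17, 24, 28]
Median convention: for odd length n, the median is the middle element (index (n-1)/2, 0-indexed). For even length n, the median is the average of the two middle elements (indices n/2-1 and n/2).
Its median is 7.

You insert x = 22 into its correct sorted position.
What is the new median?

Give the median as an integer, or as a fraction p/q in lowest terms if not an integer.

Answer: 9

Derivation:
Old list (sorted, length 10): [-14, -10, -2, 1, 5, 9, 10, 17, 24, 28]
Old median = 7
Insert x = 22
Old length even (10). Middle pair: indices 4,5 = 5,9.
New length odd (11). New median = single middle element.
x = 22: 8 elements are < x, 2 elements are > x.
New sorted list: [-14, -10, -2, 1, 5, 9, 10, 17, 22, 24, 28]
New median = 9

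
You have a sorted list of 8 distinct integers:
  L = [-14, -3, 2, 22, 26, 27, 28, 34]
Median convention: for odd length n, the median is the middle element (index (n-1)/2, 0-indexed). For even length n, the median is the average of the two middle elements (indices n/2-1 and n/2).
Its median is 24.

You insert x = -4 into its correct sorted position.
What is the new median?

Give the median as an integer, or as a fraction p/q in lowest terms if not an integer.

Answer: 22

Derivation:
Old list (sorted, length 8): [-14, -3, 2, 22, 26, 27, 28, 34]
Old median = 24
Insert x = -4
Old length even (8). Middle pair: indices 3,4 = 22,26.
New length odd (9). New median = single middle element.
x = -4: 1 elements are < x, 7 elements are > x.
New sorted list: [-14, -4, -3, 2, 22, 26, 27, 28, 34]
New median = 22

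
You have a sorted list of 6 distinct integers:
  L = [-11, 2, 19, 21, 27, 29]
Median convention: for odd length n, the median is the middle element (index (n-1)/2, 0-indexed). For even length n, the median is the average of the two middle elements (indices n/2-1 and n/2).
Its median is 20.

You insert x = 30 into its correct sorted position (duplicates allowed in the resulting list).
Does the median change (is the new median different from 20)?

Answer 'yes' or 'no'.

Answer: yes

Derivation:
Old median = 20
Insert x = 30
New median = 21
Changed? yes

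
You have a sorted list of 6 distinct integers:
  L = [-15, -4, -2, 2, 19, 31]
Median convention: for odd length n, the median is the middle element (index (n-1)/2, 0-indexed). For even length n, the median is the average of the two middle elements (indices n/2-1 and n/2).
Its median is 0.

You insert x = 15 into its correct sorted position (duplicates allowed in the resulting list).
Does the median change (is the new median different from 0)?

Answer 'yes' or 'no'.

Old median = 0
Insert x = 15
New median = 2
Changed? yes

Answer: yes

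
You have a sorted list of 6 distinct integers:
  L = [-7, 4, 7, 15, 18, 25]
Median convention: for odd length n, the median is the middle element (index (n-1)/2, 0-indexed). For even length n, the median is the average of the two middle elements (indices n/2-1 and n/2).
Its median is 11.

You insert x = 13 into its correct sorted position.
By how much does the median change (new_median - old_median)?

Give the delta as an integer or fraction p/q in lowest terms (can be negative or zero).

Old median = 11
After inserting x = 13: new sorted = [-7, 4, 7, 13, 15, 18, 25]
New median = 13
Delta = 13 - 11 = 2

Answer: 2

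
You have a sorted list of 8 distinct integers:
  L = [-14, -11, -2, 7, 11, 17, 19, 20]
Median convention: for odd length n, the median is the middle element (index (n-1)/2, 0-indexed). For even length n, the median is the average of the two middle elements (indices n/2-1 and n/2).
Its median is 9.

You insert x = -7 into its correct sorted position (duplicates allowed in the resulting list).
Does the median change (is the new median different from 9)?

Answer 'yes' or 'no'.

Old median = 9
Insert x = -7
New median = 7
Changed? yes

Answer: yes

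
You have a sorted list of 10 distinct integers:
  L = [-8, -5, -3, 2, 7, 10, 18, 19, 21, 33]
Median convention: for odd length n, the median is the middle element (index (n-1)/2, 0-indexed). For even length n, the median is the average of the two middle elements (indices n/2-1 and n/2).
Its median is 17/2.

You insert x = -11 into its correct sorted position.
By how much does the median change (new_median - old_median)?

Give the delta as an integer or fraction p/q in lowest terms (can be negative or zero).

Answer: -3/2

Derivation:
Old median = 17/2
After inserting x = -11: new sorted = [-11, -8, -5, -3, 2, 7, 10, 18, 19, 21, 33]
New median = 7
Delta = 7 - 17/2 = -3/2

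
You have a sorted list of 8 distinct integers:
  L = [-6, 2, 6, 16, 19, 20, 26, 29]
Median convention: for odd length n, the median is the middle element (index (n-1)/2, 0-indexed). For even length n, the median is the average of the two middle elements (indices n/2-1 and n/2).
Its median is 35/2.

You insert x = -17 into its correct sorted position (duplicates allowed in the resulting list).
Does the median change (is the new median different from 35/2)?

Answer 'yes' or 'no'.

Old median = 35/2
Insert x = -17
New median = 16
Changed? yes

Answer: yes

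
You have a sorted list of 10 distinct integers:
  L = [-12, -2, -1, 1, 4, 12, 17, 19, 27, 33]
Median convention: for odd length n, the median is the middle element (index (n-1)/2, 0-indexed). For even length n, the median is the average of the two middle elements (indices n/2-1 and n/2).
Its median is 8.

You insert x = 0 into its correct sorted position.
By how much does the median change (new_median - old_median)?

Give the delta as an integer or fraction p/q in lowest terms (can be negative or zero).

Old median = 8
After inserting x = 0: new sorted = [-12, -2, -1, 0, 1, 4, 12, 17, 19, 27, 33]
New median = 4
Delta = 4 - 8 = -4

Answer: -4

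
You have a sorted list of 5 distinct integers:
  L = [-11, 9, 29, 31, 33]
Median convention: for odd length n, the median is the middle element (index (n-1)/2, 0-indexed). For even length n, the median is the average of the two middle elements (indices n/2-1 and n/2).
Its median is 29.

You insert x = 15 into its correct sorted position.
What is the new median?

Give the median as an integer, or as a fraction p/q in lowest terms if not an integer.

Answer: 22

Derivation:
Old list (sorted, length 5): [-11, 9, 29, 31, 33]
Old median = 29
Insert x = 15
Old length odd (5). Middle was index 2 = 29.
New length even (6). New median = avg of two middle elements.
x = 15: 2 elements are < x, 3 elements are > x.
New sorted list: [-11, 9, 15, 29, 31, 33]
New median = 22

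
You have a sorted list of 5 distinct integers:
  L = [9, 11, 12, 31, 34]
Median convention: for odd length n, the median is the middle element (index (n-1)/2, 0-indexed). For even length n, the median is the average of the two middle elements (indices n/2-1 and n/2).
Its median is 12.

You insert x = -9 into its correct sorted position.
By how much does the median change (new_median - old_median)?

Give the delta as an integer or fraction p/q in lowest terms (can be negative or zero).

Old median = 12
After inserting x = -9: new sorted = [-9, 9, 11, 12, 31, 34]
New median = 23/2
Delta = 23/2 - 12 = -1/2

Answer: -1/2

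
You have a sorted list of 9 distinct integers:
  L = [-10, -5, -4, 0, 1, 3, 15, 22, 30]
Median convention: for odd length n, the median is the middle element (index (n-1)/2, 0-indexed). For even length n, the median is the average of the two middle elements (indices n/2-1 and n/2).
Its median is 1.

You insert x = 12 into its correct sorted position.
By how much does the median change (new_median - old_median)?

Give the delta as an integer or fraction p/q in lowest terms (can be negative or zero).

Answer: 1

Derivation:
Old median = 1
After inserting x = 12: new sorted = [-10, -5, -4, 0, 1, 3, 12, 15, 22, 30]
New median = 2
Delta = 2 - 1 = 1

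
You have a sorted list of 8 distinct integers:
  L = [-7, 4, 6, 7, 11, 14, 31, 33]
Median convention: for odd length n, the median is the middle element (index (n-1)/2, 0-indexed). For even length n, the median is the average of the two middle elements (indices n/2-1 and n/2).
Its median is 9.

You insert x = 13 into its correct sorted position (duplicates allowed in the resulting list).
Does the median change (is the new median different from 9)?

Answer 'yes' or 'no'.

Old median = 9
Insert x = 13
New median = 11
Changed? yes

Answer: yes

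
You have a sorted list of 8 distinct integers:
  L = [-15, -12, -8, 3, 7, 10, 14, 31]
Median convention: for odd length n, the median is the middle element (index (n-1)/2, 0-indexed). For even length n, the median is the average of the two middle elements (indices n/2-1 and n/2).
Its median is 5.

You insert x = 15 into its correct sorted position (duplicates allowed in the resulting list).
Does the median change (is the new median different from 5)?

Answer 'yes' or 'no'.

Answer: yes

Derivation:
Old median = 5
Insert x = 15
New median = 7
Changed? yes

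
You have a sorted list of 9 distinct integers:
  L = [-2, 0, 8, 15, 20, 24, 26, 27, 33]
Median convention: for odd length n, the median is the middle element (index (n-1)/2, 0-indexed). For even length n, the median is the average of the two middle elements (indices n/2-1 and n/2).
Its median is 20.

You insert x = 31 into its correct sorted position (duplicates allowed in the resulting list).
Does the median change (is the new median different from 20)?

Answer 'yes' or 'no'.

Answer: yes

Derivation:
Old median = 20
Insert x = 31
New median = 22
Changed? yes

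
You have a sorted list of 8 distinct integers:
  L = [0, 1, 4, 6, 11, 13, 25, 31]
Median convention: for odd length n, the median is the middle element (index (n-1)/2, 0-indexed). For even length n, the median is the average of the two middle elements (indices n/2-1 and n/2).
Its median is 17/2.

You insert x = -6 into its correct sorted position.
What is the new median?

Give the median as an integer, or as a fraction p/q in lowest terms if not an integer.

Answer: 6

Derivation:
Old list (sorted, length 8): [0, 1, 4, 6, 11, 13, 25, 31]
Old median = 17/2
Insert x = -6
Old length even (8). Middle pair: indices 3,4 = 6,11.
New length odd (9). New median = single middle element.
x = -6: 0 elements are < x, 8 elements are > x.
New sorted list: [-6, 0, 1, 4, 6, 11, 13, 25, 31]
New median = 6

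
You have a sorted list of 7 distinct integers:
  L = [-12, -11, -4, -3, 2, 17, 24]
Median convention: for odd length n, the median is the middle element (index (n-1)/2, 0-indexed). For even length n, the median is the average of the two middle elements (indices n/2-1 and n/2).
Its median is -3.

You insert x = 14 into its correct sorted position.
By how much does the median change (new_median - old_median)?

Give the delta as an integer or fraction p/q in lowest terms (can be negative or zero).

Old median = -3
After inserting x = 14: new sorted = [-12, -11, -4, -3, 2, 14, 17, 24]
New median = -1/2
Delta = -1/2 - -3 = 5/2

Answer: 5/2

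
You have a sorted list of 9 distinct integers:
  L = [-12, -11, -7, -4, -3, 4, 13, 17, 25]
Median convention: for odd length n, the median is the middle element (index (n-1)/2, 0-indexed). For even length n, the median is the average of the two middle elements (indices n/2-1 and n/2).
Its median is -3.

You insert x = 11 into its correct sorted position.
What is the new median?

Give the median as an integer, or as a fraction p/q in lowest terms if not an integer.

Answer: 1/2

Derivation:
Old list (sorted, length 9): [-12, -11, -7, -4, -3, 4, 13, 17, 25]
Old median = -3
Insert x = 11
Old length odd (9). Middle was index 4 = -3.
New length even (10). New median = avg of two middle elements.
x = 11: 6 elements are < x, 3 elements are > x.
New sorted list: [-12, -11, -7, -4, -3, 4, 11, 13, 17, 25]
New median = 1/2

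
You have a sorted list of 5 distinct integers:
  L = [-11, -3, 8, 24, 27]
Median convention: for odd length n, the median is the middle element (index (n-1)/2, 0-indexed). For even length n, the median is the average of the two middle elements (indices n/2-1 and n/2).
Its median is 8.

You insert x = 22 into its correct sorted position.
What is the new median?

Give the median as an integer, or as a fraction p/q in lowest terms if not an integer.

Old list (sorted, length 5): [-11, -3, 8, 24, 27]
Old median = 8
Insert x = 22
Old length odd (5). Middle was index 2 = 8.
New length even (6). New median = avg of two middle elements.
x = 22: 3 elements are < x, 2 elements are > x.
New sorted list: [-11, -3, 8, 22, 24, 27]
New median = 15

Answer: 15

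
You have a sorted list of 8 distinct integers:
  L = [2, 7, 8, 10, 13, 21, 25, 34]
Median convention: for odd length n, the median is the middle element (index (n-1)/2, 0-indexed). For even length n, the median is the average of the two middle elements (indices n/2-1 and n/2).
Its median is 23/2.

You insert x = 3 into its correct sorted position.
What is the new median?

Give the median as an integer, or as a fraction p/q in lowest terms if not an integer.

Old list (sorted, length 8): [2, 7, 8, 10, 13, 21, 25, 34]
Old median = 23/2
Insert x = 3
Old length even (8). Middle pair: indices 3,4 = 10,13.
New length odd (9). New median = single middle element.
x = 3: 1 elements are < x, 7 elements are > x.
New sorted list: [2, 3, 7, 8, 10, 13, 21, 25, 34]
New median = 10

Answer: 10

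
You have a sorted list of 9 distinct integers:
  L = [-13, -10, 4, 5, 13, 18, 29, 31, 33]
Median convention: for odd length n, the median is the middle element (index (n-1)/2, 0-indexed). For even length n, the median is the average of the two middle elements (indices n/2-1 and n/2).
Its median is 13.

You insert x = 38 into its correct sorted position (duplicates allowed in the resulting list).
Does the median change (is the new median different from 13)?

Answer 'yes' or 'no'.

Answer: yes

Derivation:
Old median = 13
Insert x = 38
New median = 31/2
Changed? yes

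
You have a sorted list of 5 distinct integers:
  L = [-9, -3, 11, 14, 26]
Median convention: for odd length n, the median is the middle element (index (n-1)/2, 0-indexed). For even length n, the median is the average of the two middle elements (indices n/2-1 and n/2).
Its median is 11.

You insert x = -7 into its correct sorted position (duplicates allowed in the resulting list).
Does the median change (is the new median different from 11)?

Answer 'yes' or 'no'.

Old median = 11
Insert x = -7
New median = 4
Changed? yes

Answer: yes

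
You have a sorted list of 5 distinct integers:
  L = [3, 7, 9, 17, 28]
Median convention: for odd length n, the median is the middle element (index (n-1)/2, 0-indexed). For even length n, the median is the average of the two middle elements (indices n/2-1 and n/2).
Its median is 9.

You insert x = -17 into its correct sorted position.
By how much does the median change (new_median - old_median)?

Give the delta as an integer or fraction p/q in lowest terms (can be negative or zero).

Answer: -1

Derivation:
Old median = 9
After inserting x = -17: new sorted = [-17, 3, 7, 9, 17, 28]
New median = 8
Delta = 8 - 9 = -1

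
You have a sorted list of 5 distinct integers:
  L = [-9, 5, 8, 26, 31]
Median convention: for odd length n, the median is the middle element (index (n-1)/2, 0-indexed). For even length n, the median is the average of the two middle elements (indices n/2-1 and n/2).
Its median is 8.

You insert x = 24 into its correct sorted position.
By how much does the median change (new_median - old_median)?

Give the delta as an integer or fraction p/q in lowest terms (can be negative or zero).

Old median = 8
After inserting x = 24: new sorted = [-9, 5, 8, 24, 26, 31]
New median = 16
Delta = 16 - 8 = 8

Answer: 8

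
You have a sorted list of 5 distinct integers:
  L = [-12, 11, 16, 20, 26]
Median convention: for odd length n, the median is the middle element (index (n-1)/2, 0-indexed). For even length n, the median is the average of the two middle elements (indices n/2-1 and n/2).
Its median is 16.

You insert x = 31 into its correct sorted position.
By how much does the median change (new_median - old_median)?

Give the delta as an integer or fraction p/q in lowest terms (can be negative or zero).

Answer: 2

Derivation:
Old median = 16
After inserting x = 31: new sorted = [-12, 11, 16, 20, 26, 31]
New median = 18
Delta = 18 - 16 = 2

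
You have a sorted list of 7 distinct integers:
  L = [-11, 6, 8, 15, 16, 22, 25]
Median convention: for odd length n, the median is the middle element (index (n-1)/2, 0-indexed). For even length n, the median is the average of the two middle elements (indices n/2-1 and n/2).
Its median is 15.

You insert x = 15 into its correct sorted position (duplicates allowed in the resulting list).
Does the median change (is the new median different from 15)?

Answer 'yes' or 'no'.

Old median = 15
Insert x = 15
New median = 15
Changed? no

Answer: no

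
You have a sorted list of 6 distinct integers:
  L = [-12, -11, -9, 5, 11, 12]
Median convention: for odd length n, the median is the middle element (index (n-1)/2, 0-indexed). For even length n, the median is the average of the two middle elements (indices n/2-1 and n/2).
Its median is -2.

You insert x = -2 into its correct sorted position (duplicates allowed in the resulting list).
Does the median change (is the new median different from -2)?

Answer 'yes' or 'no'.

Old median = -2
Insert x = -2
New median = -2
Changed? no

Answer: no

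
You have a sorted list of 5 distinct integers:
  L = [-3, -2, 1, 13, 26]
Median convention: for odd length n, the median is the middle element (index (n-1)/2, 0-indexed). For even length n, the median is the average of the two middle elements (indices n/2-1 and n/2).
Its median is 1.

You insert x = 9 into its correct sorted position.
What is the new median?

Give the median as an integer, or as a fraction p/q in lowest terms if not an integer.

Old list (sorted, length 5): [-3, -2, 1, 13, 26]
Old median = 1
Insert x = 9
Old length odd (5). Middle was index 2 = 1.
New length even (6). New median = avg of two middle elements.
x = 9: 3 elements are < x, 2 elements are > x.
New sorted list: [-3, -2, 1, 9, 13, 26]
New median = 5

Answer: 5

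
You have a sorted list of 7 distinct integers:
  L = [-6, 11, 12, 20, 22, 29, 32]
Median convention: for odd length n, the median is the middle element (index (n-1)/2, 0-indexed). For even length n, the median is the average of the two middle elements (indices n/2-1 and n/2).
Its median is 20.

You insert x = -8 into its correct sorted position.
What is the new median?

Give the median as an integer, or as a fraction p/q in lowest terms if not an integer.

Old list (sorted, length 7): [-6, 11, 12, 20, 22, 29, 32]
Old median = 20
Insert x = -8
Old length odd (7). Middle was index 3 = 20.
New length even (8). New median = avg of two middle elements.
x = -8: 0 elements are < x, 7 elements are > x.
New sorted list: [-8, -6, 11, 12, 20, 22, 29, 32]
New median = 16

Answer: 16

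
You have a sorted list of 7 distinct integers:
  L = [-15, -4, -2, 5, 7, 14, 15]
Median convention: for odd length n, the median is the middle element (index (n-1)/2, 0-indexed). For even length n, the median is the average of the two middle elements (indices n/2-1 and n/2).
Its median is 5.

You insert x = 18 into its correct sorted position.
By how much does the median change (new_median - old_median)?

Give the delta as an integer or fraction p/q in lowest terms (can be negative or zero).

Answer: 1

Derivation:
Old median = 5
After inserting x = 18: new sorted = [-15, -4, -2, 5, 7, 14, 15, 18]
New median = 6
Delta = 6 - 5 = 1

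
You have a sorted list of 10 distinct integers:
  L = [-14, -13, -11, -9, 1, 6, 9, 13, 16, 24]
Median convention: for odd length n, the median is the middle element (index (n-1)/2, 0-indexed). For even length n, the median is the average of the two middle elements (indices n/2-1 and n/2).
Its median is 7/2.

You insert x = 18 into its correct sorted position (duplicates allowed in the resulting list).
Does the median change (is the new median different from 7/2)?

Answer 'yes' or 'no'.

Old median = 7/2
Insert x = 18
New median = 6
Changed? yes

Answer: yes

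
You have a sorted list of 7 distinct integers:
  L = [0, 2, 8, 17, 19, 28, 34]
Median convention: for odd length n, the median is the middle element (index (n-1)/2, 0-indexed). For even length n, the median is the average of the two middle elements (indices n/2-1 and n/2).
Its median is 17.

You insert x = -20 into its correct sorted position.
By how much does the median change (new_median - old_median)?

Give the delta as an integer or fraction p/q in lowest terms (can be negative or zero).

Old median = 17
After inserting x = -20: new sorted = [-20, 0, 2, 8, 17, 19, 28, 34]
New median = 25/2
Delta = 25/2 - 17 = -9/2

Answer: -9/2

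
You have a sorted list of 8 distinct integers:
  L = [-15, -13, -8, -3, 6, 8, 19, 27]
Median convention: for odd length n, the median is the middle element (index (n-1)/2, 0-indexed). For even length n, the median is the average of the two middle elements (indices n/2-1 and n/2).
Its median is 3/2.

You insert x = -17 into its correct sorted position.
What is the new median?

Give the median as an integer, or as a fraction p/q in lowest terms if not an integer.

Answer: -3

Derivation:
Old list (sorted, length 8): [-15, -13, -8, -3, 6, 8, 19, 27]
Old median = 3/2
Insert x = -17
Old length even (8). Middle pair: indices 3,4 = -3,6.
New length odd (9). New median = single middle element.
x = -17: 0 elements are < x, 8 elements are > x.
New sorted list: [-17, -15, -13, -8, -3, 6, 8, 19, 27]
New median = -3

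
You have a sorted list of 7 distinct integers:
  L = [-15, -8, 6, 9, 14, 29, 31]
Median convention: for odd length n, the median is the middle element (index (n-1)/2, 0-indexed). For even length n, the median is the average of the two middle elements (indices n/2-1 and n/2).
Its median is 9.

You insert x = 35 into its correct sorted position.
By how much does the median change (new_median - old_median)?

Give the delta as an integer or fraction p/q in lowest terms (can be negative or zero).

Answer: 5/2

Derivation:
Old median = 9
After inserting x = 35: new sorted = [-15, -8, 6, 9, 14, 29, 31, 35]
New median = 23/2
Delta = 23/2 - 9 = 5/2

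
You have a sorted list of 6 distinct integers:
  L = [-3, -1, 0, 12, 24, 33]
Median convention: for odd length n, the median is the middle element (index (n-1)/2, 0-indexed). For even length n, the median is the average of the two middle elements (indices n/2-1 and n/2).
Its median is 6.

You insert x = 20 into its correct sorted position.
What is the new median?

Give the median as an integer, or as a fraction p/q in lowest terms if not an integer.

Answer: 12

Derivation:
Old list (sorted, length 6): [-3, -1, 0, 12, 24, 33]
Old median = 6
Insert x = 20
Old length even (6). Middle pair: indices 2,3 = 0,12.
New length odd (7). New median = single middle element.
x = 20: 4 elements are < x, 2 elements are > x.
New sorted list: [-3, -1, 0, 12, 20, 24, 33]
New median = 12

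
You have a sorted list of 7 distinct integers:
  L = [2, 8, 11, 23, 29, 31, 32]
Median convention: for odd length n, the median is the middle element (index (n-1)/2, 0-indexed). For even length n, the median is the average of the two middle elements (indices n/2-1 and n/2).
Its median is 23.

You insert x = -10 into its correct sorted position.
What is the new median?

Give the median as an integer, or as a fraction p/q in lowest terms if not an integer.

Answer: 17

Derivation:
Old list (sorted, length 7): [2, 8, 11, 23, 29, 31, 32]
Old median = 23
Insert x = -10
Old length odd (7). Middle was index 3 = 23.
New length even (8). New median = avg of two middle elements.
x = -10: 0 elements are < x, 7 elements are > x.
New sorted list: [-10, 2, 8, 11, 23, 29, 31, 32]
New median = 17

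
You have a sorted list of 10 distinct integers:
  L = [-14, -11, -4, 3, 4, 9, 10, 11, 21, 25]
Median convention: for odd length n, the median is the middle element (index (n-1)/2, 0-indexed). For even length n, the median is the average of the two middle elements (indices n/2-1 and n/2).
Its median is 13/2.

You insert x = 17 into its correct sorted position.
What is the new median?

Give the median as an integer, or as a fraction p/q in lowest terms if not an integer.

Answer: 9

Derivation:
Old list (sorted, length 10): [-14, -11, -4, 3, 4, 9, 10, 11, 21, 25]
Old median = 13/2
Insert x = 17
Old length even (10). Middle pair: indices 4,5 = 4,9.
New length odd (11). New median = single middle element.
x = 17: 8 elements are < x, 2 elements are > x.
New sorted list: [-14, -11, -4, 3, 4, 9, 10, 11, 17, 21, 25]
New median = 9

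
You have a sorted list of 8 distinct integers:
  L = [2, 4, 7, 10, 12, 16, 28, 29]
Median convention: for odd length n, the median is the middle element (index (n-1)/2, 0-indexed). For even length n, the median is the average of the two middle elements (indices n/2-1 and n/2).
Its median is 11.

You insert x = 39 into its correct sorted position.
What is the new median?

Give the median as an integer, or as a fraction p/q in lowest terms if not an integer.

Answer: 12

Derivation:
Old list (sorted, length 8): [2, 4, 7, 10, 12, 16, 28, 29]
Old median = 11
Insert x = 39
Old length even (8). Middle pair: indices 3,4 = 10,12.
New length odd (9). New median = single middle element.
x = 39: 8 elements are < x, 0 elements are > x.
New sorted list: [2, 4, 7, 10, 12, 16, 28, 29, 39]
New median = 12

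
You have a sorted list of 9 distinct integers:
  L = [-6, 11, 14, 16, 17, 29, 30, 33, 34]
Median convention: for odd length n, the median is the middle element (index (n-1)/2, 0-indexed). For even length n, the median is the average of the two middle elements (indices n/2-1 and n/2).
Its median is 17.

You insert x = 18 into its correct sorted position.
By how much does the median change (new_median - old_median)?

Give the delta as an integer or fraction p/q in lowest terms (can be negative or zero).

Old median = 17
After inserting x = 18: new sorted = [-6, 11, 14, 16, 17, 18, 29, 30, 33, 34]
New median = 35/2
Delta = 35/2 - 17 = 1/2

Answer: 1/2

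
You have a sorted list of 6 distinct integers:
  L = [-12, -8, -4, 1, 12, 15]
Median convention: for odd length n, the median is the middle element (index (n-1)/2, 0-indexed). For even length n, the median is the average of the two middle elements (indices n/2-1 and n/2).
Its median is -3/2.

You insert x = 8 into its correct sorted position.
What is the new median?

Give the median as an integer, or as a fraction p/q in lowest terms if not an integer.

Answer: 1

Derivation:
Old list (sorted, length 6): [-12, -8, -4, 1, 12, 15]
Old median = -3/2
Insert x = 8
Old length even (6). Middle pair: indices 2,3 = -4,1.
New length odd (7). New median = single middle element.
x = 8: 4 elements are < x, 2 elements are > x.
New sorted list: [-12, -8, -4, 1, 8, 12, 15]
New median = 1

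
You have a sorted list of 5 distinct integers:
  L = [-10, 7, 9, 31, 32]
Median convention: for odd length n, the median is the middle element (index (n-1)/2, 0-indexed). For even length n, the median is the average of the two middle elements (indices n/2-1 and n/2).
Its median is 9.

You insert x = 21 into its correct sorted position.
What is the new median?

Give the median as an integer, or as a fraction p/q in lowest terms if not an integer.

Answer: 15

Derivation:
Old list (sorted, length 5): [-10, 7, 9, 31, 32]
Old median = 9
Insert x = 21
Old length odd (5). Middle was index 2 = 9.
New length even (6). New median = avg of two middle elements.
x = 21: 3 elements are < x, 2 elements are > x.
New sorted list: [-10, 7, 9, 21, 31, 32]
New median = 15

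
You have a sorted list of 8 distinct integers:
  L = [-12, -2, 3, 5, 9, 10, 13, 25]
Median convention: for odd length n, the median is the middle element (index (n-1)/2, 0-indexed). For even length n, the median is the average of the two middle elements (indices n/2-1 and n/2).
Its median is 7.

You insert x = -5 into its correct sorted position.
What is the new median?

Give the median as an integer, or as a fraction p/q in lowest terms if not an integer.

Old list (sorted, length 8): [-12, -2, 3, 5, 9, 10, 13, 25]
Old median = 7
Insert x = -5
Old length even (8). Middle pair: indices 3,4 = 5,9.
New length odd (9). New median = single middle element.
x = -5: 1 elements are < x, 7 elements are > x.
New sorted list: [-12, -5, -2, 3, 5, 9, 10, 13, 25]
New median = 5

Answer: 5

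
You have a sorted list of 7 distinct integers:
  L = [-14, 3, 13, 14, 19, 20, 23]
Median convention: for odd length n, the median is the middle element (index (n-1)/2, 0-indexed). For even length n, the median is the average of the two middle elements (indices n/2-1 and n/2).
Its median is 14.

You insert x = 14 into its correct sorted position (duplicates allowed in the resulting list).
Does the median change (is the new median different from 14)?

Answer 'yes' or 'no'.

Answer: no

Derivation:
Old median = 14
Insert x = 14
New median = 14
Changed? no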